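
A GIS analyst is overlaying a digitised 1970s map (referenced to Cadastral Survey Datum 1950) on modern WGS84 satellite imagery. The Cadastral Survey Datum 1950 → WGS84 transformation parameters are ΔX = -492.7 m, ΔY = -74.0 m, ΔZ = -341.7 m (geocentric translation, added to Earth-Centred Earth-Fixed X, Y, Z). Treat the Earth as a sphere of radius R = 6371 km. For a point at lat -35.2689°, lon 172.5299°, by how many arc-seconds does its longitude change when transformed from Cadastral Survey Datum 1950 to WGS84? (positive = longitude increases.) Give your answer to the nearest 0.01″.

sin φ = -0.577415, cos φ = 0.816451, sin λ = 0.130009, cos λ = -0.991513.
East component: ΔE = −sin λ·ΔX + cos λ·ΔY = −(0.130009)(-492.7) + (-0.991513)(-74.0) = 137.43 m.
1° of latitude spans πR/180 = 111195 m; at latitude φ, 1° of longitude spans that × cos φ = 90785.2 m, so Δλ = 137.43 / 90785.2 × 3600 = 5.450″.

Δλ = 5.45″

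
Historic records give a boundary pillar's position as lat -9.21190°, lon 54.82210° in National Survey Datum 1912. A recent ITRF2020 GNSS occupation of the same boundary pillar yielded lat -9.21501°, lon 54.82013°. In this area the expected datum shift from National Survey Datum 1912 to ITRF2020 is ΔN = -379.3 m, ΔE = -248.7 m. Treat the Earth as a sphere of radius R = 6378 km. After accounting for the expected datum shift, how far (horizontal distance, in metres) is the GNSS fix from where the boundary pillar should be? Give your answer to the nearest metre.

46 m

Observed coordinate differences: Δφ = -0.00311°, Δλ = -0.00197°.
Converting to metres (1° lat = 111317 m, cos φ = 0.987103): observed ΔN = -346.2 m, observed ΔE = -216.5 m.
Subtracting the expected shift leaves a residual of -346.2 − (-379.3) = 33.1 m north and -216.5 − (-248.7) = 32.2 m east.
Residual distance = √(33.1² + 32.2²) = 46.2 m.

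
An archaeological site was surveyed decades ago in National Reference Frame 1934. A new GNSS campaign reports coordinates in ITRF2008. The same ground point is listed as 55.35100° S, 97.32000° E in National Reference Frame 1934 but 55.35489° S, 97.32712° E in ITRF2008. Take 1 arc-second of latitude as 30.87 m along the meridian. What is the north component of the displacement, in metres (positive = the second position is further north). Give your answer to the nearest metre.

Δφ = -55.35489° − -55.35100° = -0.00389°; Δλ = 97.32712° − 97.32000° = +0.00712°.
1° of latitude = 3600 × 30.87 = 111132 m.
ΔN = Δφ × 111132 = -432.3 m; ΔE = Δλ × 111132 × cos(-55.35100°) = +0.00712 × 111132 × 0.568547 = 449.9 m.

ΔN = -432 m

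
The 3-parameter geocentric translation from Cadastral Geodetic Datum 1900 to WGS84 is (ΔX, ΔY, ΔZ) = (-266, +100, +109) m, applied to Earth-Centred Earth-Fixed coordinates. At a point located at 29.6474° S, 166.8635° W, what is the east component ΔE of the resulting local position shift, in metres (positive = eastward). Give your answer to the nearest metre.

ΔE = -158 m

At φ = -29.6474°, λ = -166.8635°: sin φ = -0.494661, cos φ = 0.869086, sin λ = -0.227272, cos λ = -0.973831.
ΔE = −sin λ·ΔX + cos λ·ΔY = −(-0.227272)·(-266) + (-0.973831)·(100) = -157.84 m.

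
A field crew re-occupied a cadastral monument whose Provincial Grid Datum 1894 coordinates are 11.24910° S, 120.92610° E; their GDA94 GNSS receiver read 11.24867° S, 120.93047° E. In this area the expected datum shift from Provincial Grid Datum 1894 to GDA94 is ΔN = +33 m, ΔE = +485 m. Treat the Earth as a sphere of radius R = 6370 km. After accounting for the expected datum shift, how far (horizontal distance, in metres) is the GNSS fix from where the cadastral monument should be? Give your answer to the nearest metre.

17 m

Observed coordinate differences: Δφ = +0.00043°, Δλ = +0.00437°.
Converting to metres (1° lat = 111177 m, cos φ = 0.980788): observed ΔN = 47.8 m, observed ΔE = 476.5 m.
Subtracting the expected shift leaves a residual of 47.8 − (33) = 14.8 m north and 476.5 − (485) = -8.5 m east.
Residual distance = √(14.8² + (-8.5)²) = 17.1 m.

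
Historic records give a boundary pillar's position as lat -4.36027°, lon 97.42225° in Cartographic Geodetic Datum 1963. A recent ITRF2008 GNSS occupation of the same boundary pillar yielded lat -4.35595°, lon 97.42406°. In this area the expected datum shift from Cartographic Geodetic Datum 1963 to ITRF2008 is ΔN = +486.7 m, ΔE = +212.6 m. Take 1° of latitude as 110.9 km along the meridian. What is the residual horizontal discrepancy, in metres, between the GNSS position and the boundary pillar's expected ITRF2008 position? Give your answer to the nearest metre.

Observed coordinate differences: Δφ = +0.00432°, Δλ = +0.00181°.
Converting to metres (1° lat = 110900 m, cos φ = 0.997106): observed ΔN = 479.1 m, observed ΔE = 200.1 m.
Subtracting the expected shift leaves a residual of 479.1 − (486.7) = -7.6 m north and 200.1 − (212.6) = -12.5 m east.
Residual distance = √((-7.6)² + (-12.5)²) = 14.6 m.

15 m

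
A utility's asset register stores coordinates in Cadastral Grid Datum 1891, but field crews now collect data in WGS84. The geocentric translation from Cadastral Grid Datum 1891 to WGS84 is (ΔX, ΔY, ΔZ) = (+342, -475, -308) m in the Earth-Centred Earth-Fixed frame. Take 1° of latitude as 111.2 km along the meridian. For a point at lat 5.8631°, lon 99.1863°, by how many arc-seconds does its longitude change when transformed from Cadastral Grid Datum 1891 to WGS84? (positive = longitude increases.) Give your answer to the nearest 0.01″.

sin φ = 0.102152, cos φ = 0.994769, sin λ = 0.987174, cos λ = -0.159645.
East component: ΔE = −sin λ·ΔX + cos λ·ΔY = −(0.987174)(342) + (-0.159645)(-475) = -261.78 m.
1° of latitude spans 111200 m; at latitude φ, 1° of longitude spans that × cos φ = 110618.3 m, so Δλ = -261.78 / 110618.3 × 3600 = -8.520″.

Δλ = -8.52″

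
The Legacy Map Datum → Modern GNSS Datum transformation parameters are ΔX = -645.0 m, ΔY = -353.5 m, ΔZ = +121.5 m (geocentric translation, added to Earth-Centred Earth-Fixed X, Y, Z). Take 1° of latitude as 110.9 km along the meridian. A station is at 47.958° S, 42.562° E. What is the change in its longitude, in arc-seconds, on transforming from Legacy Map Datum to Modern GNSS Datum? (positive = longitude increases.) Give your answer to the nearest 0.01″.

Δλ = 8.53″

sin φ = -0.742654, cos φ = 0.669675, sin λ = 0.676388, cos λ = 0.736546.
East component: ΔE = −sin λ·ΔX + cos λ·ΔY = −(0.676388)(-645.0) + (0.736546)(-353.5) = 175.90 m.
1° of latitude spans 110900 m; at latitude φ, 1° of longitude spans that × cos φ = 74267.0 m, so Δλ = 175.90 / 74267.0 × 3600 = 8.527″.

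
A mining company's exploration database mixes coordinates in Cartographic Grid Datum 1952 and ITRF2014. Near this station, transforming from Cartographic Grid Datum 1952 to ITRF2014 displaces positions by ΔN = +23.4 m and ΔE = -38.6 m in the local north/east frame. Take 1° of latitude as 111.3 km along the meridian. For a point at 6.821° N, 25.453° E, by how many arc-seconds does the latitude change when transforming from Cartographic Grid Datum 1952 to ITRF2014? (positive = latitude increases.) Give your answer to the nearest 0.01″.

Δφ = 0.76″

1° of latitude = 111.3 km, so Δφ = 23.4 / 111300 = 0.0002102° = 0.757″.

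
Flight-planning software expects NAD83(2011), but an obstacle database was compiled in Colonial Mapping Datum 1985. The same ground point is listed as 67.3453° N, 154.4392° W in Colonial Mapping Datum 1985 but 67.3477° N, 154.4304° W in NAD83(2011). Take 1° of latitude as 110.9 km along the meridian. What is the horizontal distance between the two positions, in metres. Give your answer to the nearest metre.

Δφ = 67.3477° − 67.3453° = +0.0024°; Δλ = -154.4304° − -154.4392° = +0.0088°.
ΔN = Δφ × 110900 = 266.2 m; ΔE = Δλ × 110900 × cos(67.3453°) = +0.0088 × 110900 × 0.385177 = 375.9 m.
Distance = √(ΔE² + ΔN²) = √(375.9² + 266.2²) = 460.6 m.

461 m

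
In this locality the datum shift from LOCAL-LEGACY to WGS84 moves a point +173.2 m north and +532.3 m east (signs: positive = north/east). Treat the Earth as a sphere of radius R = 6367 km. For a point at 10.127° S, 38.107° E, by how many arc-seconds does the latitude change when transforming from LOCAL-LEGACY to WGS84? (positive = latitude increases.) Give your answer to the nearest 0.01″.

Δφ = 5.61″

On a sphere of radius R, 1 rad of latitude = R, so Δφ = ΔN / R = 173.2 / 6367000 = 2.7203e-05 rad = 5.611″.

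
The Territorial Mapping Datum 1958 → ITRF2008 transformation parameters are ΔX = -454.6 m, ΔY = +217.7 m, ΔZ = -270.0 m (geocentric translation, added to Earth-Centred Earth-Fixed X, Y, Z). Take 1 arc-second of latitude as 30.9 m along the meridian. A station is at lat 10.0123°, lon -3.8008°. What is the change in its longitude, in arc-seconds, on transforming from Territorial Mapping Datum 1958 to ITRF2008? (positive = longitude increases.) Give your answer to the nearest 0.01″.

sin φ = 0.173860, cos φ = 0.984770, sin λ = -0.066288, cos λ = 0.997801.
East component: ΔE = −sin λ·ΔX + cos λ·ΔY = −(-0.066288)(-454.6) + (0.997801)(217.7) = 187.09 m.
1° of latitude spans 3600 × 30.90 = 111240 m; at latitude φ, 1° of longitude spans that × cos φ = 109545.9 m, so Δλ = 187.09 / 109545.9 × 3600 = 6.148″.

Δλ = 6.15″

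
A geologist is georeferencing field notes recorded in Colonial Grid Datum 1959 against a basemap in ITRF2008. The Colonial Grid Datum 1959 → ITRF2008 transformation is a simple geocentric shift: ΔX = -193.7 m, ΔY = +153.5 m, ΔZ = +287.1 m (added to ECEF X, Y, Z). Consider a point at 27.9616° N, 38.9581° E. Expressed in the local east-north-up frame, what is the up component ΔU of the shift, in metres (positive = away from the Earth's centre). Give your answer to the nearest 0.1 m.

The local up (radial) axis is (cos φ cos λ, cos φ sin λ, sin φ), giving ΔU = -133.039 + 85.247 + 134.615 = 86.82 m.

ΔU = 86.8 m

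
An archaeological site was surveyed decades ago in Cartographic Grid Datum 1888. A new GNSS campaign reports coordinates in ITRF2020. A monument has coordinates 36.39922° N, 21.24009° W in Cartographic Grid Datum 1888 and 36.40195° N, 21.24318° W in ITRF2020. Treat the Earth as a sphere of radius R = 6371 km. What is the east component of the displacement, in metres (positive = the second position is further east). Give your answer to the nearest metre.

ΔE = -277 m

Δφ = 36.40195° − 36.39922° = +0.00273°; Δλ = -21.24318° − -21.24009° = -0.00309°.
1° along a meridian = πR/180 = 111195 m.
ΔN = Δφ × 111195 = 303.6 m; ΔE = Δλ × 111195 × cos(36.39922°) = -0.00309 × 111195 × 0.804902 = -276.6 m.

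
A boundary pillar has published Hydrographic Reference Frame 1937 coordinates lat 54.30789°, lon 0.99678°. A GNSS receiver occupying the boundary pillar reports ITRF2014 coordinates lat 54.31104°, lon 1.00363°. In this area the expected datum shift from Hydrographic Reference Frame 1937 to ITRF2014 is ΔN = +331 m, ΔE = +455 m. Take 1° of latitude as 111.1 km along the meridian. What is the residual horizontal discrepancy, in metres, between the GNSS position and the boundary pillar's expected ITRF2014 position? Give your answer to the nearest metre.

Observed coordinate differences: Δφ = +0.00315°, Δλ = +0.00685°.
Converting to metres (1° lat = 111100 m, cos φ = 0.583429): observed ΔN = 350.0 m, observed ΔE = 444.0 m.
Subtracting the expected shift leaves a residual of 350.0 − (331) = 19.0 m north and 444.0 − (455) = -11.0 m east.
Residual distance = √(19.0² + (-11.0)²) = 21.9 m.

22 m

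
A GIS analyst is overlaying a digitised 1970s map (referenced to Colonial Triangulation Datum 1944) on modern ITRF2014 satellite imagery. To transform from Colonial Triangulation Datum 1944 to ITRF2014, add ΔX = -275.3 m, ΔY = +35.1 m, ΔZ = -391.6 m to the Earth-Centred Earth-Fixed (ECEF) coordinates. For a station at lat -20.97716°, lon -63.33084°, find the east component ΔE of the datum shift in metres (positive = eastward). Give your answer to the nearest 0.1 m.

ΔE = -230.3 m

At φ = -20.97716°, λ = -63.33084°: sin φ = -0.357996, cos φ = 0.933723, sin λ = -0.893613, cos λ = 0.448838.
ΔE = −sin λ·ΔX + cos λ·ΔY = −(-0.893613)·(-275.3) + (0.448838)·(35.1) = -230.26 m.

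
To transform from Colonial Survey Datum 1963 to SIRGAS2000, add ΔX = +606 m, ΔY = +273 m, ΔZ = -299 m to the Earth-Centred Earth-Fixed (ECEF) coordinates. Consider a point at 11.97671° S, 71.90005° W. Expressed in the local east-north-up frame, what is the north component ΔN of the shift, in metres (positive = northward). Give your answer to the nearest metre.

The local north axis is (−sin φ cos λ, −sin φ sin λ, cos φ), giving ΔN = 39.069 − 53.848 − 292.491 = -307.27 m.

ΔN = -307 m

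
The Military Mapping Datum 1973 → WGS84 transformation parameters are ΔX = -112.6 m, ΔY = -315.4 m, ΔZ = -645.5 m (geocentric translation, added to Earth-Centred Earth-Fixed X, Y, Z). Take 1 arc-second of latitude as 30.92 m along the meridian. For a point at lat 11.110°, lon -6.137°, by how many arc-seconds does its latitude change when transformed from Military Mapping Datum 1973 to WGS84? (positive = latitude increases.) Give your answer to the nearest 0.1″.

sin φ = 0.192693, cos φ = 0.981259, sin λ = -0.106906, cos λ = 0.994269.
North component: ΔN = −sin φ cos λ·ΔX − sin φ sin λ·ΔY + cos φ·ΔZ = −(0.192693)(0.994269)(-112.6) − (0.192693)(-0.106906)(-315.4) + (0.981259)(-645.5) = -618.33 m.
1° of latitude spans 3600 × 30.92 = 111312 m, so Δφ = -618.33 / 111312 × 3600 = -19.998″.

Δφ = -20.0″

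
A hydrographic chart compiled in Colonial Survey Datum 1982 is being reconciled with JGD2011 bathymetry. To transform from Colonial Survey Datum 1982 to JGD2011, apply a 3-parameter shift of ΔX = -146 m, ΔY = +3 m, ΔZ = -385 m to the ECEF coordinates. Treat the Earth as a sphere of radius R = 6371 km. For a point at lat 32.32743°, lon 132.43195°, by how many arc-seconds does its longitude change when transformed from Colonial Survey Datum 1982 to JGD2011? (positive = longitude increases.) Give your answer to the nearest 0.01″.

Δλ = 4.05″

sin φ = 0.534757, cos φ = 0.845006, sin λ = 0.738079, cos λ = -0.674714.
East component: ΔE = −sin λ·ΔX + cos λ·ΔY = −(0.738079)(-146) + (-0.674714)(3) = 105.74 m.
1° of latitude spans πR/180 = 111195 m; at latitude φ, 1° of longitude spans that × cos φ = 93960.4 m, so Δλ = 105.74 / 93960.4 × 3600 = 4.051″.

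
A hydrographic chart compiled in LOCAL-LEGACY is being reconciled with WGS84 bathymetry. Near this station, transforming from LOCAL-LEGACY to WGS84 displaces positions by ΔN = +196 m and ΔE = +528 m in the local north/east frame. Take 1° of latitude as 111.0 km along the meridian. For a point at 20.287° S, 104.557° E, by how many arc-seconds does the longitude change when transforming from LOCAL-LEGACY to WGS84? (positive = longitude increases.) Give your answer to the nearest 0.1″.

At latitude -20.287°, cos φ = 0.937968.
1° of longitude at this latitude = 111.0 × cos φ = 104.11 km, so Δλ = 528.0 / 104114.4 = 0.0050713° = 18.257″.

Δλ = 18.3″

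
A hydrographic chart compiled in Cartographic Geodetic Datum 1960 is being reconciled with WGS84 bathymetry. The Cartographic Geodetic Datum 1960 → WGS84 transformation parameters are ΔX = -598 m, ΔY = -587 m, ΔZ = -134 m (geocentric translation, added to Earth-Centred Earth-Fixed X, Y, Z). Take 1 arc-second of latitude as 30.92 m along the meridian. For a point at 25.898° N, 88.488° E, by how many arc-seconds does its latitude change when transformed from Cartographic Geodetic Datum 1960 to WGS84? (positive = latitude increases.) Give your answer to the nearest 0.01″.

sin φ = 0.436770, cos φ = 0.899573, sin λ = 0.999652, cos λ = 0.026386.
North component: ΔN = −sin φ cos λ·ΔX − sin φ sin λ·ΔY + cos φ·ΔZ = −(0.436770)(0.026386)(-598) − (0.436770)(0.999652)(-587) + (0.899573)(-134) = 142.64 m.
1° of latitude spans 3600 × 30.92 = 111312 m, so Δφ = 142.64 / 111312 × 3600 = 4.613″.

Δφ = 4.61″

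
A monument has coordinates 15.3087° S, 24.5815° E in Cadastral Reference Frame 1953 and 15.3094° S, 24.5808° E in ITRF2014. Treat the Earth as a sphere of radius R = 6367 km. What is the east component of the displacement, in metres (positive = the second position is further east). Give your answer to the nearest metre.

Δφ = -15.3094° − -15.3087° = -0.0007°; Δλ = 24.5808° − 24.5815° = -0.0007°.
1° along a meridian = πR/180 = 111125 m.
ΔN = Δφ × 111125 = -77.8 m; ΔE = Δλ × 111125 × cos(-15.3087°) = -0.0007 × 111125 × 0.964517 = -75.0 m.

ΔE = -75 m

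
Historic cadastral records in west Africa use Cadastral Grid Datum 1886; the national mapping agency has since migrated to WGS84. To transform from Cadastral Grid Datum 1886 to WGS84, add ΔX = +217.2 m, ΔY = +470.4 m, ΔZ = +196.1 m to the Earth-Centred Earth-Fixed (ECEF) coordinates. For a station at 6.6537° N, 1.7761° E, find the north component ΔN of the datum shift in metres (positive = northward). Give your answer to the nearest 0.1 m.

At φ = 6.6537°, λ = 1.7761°: sin φ = 0.115868, cos φ = 0.993265, sin λ = 0.030994, cos λ = 0.999520.
ΔN = −sin φ cos λ·ΔX − sin φ sin λ·ΔY + cos φ·ΔZ = −(0.115868)(0.999520)(217.2) − (0.115868)(0.030994)(470.4) + (0.993265)(196.1) = 167.94 m.

ΔN = 167.9 m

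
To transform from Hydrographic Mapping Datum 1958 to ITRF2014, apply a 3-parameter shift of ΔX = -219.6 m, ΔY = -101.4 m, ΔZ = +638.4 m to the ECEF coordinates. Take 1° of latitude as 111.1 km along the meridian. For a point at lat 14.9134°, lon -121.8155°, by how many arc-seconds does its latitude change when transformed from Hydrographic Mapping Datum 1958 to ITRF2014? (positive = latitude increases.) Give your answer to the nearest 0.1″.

sin φ = 0.257359, cos φ = 0.966316, sin λ = -0.849750, cos λ = -0.527186.
North component: ΔN = −sin φ cos λ·ΔX − sin φ sin λ·ΔY + cos φ·ΔZ = −(0.257359)(-0.527186)(-219.6) − (0.257359)(-0.849750)(-101.4) + (0.966316)(638.4) = 564.93 m.
1° of latitude spans 111100 m, so Δφ = 564.93 / 111100 × 3600 = 18.305″.

Δφ = 18.3″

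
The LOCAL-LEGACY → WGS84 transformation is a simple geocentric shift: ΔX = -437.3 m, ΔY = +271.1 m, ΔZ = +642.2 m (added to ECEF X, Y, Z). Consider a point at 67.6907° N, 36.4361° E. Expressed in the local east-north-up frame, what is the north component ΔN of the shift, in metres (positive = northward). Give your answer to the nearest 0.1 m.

The local north axis is (−sin φ cos λ, −sin φ sin λ, cos φ), giving ΔN = 325.482 − 148.961 + 243.783 = 420.30 m.

ΔN = 420.3 m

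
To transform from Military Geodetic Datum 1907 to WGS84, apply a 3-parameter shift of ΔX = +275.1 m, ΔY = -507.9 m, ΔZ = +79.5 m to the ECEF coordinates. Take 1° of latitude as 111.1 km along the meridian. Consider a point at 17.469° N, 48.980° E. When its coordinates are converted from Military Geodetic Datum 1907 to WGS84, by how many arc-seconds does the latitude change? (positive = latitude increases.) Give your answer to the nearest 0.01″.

sin φ = 0.300190, cos φ = 0.953880, sin λ = 0.754481, cos λ = 0.656322.
North component: ΔN = −sin φ cos λ·ΔX − sin φ sin λ·ΔY + cos φ·ΔZ = −(0.300190)(0.656322)(275.1) − (0.300190)(0.754481)(-507.9) + (0.953880)(79.5) = 136.67 m.
1° of latitude spans 111100 m, so Δφ = 136.67 / 111100 × 3600 = 4.428″.

Δφ = 4.43″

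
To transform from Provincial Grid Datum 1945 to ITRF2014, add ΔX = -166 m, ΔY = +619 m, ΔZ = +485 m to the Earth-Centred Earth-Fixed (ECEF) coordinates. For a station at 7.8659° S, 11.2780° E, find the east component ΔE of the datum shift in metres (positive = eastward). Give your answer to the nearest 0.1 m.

ΔE = 639.5 m

The local east axis at (φ, λ) is (−sin λ, cos λ, 0), so ΔE = −sin(11.2780°)·(-166) + cos(11.2780°)·619 = 639.51 m.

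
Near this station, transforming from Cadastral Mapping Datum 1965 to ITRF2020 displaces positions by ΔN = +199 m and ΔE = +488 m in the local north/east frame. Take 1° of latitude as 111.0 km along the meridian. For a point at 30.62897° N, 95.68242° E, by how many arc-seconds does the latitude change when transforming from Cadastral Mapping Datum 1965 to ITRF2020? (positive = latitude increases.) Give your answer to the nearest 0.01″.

1° of latitude = 111.0 km, so Δφ = 199.0 / 111000 = 0.0017928° = 6.454″.

Δφ = 6.45″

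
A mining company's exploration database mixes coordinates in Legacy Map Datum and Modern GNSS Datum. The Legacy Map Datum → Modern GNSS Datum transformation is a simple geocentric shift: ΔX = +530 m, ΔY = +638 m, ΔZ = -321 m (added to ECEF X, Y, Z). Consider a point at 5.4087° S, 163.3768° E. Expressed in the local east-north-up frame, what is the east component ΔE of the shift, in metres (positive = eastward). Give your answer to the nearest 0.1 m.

ΔE = -763.0 m

The local east axis at (φ, λ) is (−sin λ, cos λ, 0), so ΔE = −sin(163.3768°)·530 + cos(163.3768°)·638 = -762.96 m.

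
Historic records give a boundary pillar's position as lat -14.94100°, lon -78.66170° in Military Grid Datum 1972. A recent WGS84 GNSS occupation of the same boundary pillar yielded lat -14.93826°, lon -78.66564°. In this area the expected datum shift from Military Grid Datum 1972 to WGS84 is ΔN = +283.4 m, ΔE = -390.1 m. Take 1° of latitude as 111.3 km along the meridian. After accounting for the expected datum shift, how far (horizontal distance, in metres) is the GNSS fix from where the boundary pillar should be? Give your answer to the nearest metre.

40 m

Observed coordinate differences: Δφ = +0.00274°, Δλ = -0.00394°.
Converting to metres (1° lat = 111300 m, cos φ = 0.966192): observed ΔN = 305.0 m, observed ΔE = -423.7 m.
Subtracting the expected shift leaves a residual of 305.0 − (283.4) = 21.6 m north and -423.7 − (-390.1) = -33.6 m east.
Residual distance = √(21.6² + (-33.6)²) = 39.9 m.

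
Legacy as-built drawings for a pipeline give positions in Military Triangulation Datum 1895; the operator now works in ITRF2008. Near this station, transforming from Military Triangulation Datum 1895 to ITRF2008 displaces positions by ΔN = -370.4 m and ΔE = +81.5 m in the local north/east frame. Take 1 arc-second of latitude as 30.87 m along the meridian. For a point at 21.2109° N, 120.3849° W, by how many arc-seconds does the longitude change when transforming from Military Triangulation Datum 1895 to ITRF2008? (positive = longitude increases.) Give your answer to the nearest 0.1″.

At latitude 21.2109°, cos φ = 0.932255.
1″ of longitude at this latitude = 30.87 × cos φ = 28.7787 m, so Δλ = 81.5 / 28.7787 = 2.832″.

Δλ = 2.8″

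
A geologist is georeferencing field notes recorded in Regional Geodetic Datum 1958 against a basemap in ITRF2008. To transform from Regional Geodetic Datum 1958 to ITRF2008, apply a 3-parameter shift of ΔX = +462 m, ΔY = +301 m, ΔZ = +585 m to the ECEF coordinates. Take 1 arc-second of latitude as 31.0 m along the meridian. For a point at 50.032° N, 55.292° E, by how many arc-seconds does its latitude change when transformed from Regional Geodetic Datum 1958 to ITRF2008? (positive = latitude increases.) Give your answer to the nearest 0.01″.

Δφ = -0.50″

sin φ = 0.766403, cos φ = 0.642360, sin λ = 0.822065, cos λ = 0.569394.
North component: ΔN = −sin φ cos λ·ΔX − sin φ sin λ·ΔY + cos φ·ΔZ = −(0.766403)(0.569394)(462) − (0.766403)(0.822065)(301) + (0.642360)(585) = -15.47 m.
1° of latitude spans 3600 × 31.00 = 111600 m, so Δφ = -15.47 / 111600 × 3600 = -0.499″.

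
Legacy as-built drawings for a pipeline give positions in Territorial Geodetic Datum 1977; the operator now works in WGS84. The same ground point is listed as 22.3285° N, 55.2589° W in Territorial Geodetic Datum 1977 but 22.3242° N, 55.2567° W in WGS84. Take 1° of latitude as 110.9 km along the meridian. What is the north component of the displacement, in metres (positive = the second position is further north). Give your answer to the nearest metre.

ΔN = -477 m

Δφ = 22.3242° − 22.3285° = -0.0043°; Δλ = -55.2567° − -55.2589° = +0.0022°.
ΔN = Δφ × 110900 = -476.9 m; ΔE = Δλ × 110900 × cos(22.3285°) = +0.0022 × 110900 × 0.925021 = 225.7 m.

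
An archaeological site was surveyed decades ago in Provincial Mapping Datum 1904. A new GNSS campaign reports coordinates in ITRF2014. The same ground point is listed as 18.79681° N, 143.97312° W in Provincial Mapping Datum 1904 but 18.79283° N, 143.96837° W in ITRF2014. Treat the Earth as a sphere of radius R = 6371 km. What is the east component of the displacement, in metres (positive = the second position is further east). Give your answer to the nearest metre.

Δφ = 18.79283° − 18.79681° = -0.00398°; Δλ = -143.96837° − -143.97312° = +0.00475°.
1° along a meridian = πR/180 = 111195 m.
ΔN = Δφ × 111195 = -442.6 m; ΔE = Δλ × 111195 × cos(18.79681°) = +0.00475 × 111195 × 0.946667 = 500.0 m.

ΔE = 500 m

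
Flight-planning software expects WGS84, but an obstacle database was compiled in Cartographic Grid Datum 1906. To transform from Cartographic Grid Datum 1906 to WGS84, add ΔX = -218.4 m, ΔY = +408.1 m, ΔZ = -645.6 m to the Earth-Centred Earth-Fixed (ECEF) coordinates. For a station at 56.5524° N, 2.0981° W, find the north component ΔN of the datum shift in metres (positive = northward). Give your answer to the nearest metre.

The local north axis is (−sin φ cos λ, −sin φ sin λ, cos φ), giving ΔN = 182.109 + 12.466 − 355.838 = -161.26 m.

ΔN = -161 m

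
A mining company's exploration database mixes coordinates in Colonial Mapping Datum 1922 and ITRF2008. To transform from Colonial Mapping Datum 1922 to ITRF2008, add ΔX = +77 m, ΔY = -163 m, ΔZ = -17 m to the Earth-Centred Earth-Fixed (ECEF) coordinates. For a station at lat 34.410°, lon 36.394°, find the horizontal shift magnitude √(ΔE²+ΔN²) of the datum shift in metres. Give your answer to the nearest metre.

177 m

At φ = 34.410°, λ = 36.394°: sin φ = 0.565111, cos φ = 0.825015, sin λ = 0.593335, cos λ = 0.804956.
ΔE = −sin λ·ΔX + cos λ·ΔY = −(0.593335)·(77) + (0.804956)·(-163) = -176.89 m.
ΔN = −sin φ cos λ·ΔX − sin φ sin λ·ΔY + cos φ·ΔZ = −(0.565111)(0.804956)(77) − (0.565111)(0.593335)(-163) + (0.825015)(-17) = 5.60 m.
Horizontal magnitude = √(ΔE² + ΔN²) = √((-176.89)² + 5.60²) = 176.98 m.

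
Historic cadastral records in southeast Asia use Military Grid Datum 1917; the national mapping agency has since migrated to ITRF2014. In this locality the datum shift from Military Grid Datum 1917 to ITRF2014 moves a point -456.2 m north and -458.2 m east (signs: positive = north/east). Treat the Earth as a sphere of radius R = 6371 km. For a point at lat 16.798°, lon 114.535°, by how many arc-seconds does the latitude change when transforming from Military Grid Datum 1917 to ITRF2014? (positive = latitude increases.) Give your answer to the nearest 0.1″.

On a sphere of radius R, 1 rad of latitude = R, so Δφ = ΔN / R = -456.2 / 6371000 = -7.1606e-05 rad = -14.770″.

Δφ = -14.8″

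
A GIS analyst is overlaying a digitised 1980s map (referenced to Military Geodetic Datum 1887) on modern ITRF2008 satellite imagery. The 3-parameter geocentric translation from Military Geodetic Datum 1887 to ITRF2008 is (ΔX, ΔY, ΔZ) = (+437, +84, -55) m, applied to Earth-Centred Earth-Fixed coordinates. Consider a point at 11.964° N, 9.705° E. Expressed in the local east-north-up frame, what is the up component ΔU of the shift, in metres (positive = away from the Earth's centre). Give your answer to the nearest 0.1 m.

At φ = 11.964°, λ = 9.705°: sin φ = 0.207297, cos φ = 0.978278, sin λ = 0.168575, cos λ = 0.985689.
ΔU = cos φ cos λ·ΔX + cos φ sin λ·ΔY + sin φ·ΔZ = (0.978278)(0.985689)(437) + (0.978278)(0.168575)(84) + (0.207297)(-55) = 423.84 m.

ΔU = 423.8 m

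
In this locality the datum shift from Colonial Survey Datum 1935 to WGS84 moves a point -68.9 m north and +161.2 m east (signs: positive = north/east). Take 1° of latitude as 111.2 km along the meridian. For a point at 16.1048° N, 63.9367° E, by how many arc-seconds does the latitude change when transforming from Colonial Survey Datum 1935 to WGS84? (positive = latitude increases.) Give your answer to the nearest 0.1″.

1° of latitude = 111.2 km, so Δφ = -68.9 / 111200 = -0.0006196° = -2.231″.

Δφ = -2.2″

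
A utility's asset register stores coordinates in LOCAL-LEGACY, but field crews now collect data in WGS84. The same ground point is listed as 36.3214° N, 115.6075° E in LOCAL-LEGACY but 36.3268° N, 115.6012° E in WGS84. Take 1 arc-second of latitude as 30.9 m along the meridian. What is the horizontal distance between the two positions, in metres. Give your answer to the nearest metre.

Δφ = 36.3268° − 36.3214° = +0.0054°; Δλ = 115.6012° − 115.6075° = -0.0063°.
1° of latitude = 3600 × 30.90 = 111240 m.
ΔN = Δφ × 111240 = 600.7 m; ΔE = Δλ × 111240 × cos(36.3214°) = -0.0063 × 111240 × 0.805707 = -564.6 m.
Distance = √(ΔE² + ΔN²) = √((-564.6)² + 600.7²) = 824.4 m.

824 m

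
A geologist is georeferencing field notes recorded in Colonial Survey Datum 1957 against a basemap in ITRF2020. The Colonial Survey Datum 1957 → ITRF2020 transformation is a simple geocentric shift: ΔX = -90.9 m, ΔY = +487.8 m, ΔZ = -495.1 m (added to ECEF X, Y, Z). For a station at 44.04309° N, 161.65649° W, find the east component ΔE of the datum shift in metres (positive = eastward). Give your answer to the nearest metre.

ΔE = -492 m

At φ = 44.04309°, λ = -161.65649°: sin φ = 0.695199, cos φ = 0.718817, sin λ = -0.314713, cos λ = -0.949187.
ΔE = −sin λ·ΔX + cos λ·ΔY = −(-0.314713)·(-90.9) + (-0.949187)·(487.8) = -491.62 m.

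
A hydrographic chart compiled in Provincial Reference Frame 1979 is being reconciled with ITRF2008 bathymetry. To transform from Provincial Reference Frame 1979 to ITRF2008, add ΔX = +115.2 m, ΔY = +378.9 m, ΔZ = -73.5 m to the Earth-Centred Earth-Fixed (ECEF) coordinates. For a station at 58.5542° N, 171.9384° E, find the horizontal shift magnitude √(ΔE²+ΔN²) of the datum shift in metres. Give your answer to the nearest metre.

392 m

At φ = 58.5542°, λ = 171.9384°: sin φ = 0.853134, cos φ = 0.521692, sin λ = 0.140238, cos λ = -0.990118.
ΔE = −sin λ·ΔX + cos λ·ΔY = −(0.140238)·(115.2) + (-0.990118)·(378.9) = -391.31 m.
ΔN = −sin φ cos λ·ΔX − sin φ sin λ·ΔY + cos φ·ΔZ = −(0.853134)(-0.990118)(115.2) − (0.853134)(0.140238)(378.9) + (0.521692)(-73.5) = 13.63 m.
Horizontal magnitude = √(ΔE² + ΔN²) = √((-391.31)² + 13.63²) = 391.55 m.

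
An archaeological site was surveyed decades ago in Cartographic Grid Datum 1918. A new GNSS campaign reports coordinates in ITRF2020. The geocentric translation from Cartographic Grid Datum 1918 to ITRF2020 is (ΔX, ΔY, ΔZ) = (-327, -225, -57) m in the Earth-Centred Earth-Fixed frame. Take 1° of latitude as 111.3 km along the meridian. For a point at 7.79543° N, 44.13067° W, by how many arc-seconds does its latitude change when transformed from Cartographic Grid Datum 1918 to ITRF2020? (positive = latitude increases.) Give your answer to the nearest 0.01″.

Δφ = -1.48″

sin φ = 0.135637, cos φ = 0.990759, sin λ = -0.696297, cos λ = 0.717754.
North component: ΔN = −sin φ cos λ·ΔX − sin φ sin λ·ΔY + cos φ·ΔZ = −(0.135637)(0.717754)(-327) − (0.135637)(-0.696297)(-225) + (0.990759)(-57) = -45.89 m.
1° of latitude spans 111300 m, so Δφ = -45.89 / 111300 × 3600 = -1.484″.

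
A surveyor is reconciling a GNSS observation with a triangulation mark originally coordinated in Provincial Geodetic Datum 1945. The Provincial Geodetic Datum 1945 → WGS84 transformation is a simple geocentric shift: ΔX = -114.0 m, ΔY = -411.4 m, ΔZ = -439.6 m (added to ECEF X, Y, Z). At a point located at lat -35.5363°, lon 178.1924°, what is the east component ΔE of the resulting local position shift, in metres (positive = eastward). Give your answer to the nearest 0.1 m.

ΔE = 414.8 m

The local east axis at (φ, λ) is (−sin λ, cos λ, 0), so ΔE = −sin(178.1924°)·(-114.0) + cos(178.1924°)·(-411.4) = 414.79 m.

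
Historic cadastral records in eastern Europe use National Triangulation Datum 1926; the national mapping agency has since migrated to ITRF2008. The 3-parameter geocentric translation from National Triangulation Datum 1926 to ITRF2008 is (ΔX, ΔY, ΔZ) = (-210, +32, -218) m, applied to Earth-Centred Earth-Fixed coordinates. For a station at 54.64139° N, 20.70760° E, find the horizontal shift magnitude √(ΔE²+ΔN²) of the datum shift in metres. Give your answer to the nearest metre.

At φ = 54.64139°, λ = 20.70760°: sin φ = 0.815546, cos φ = 0.578692, sin λ = 0.353599, cos λ = 0.935397.
ΔE = −sin λ·ΔX + cos λ·ΔY = −(0.353599)·(-210) + (0.935397)·(32) = 104.19 m.
ΔN = −sin φ cos λ·ΔX − sin φ sin λ·ΔY + cos φ·ΔZ = −(0.815546)(0.935397)(-210) − (0.815546)(0.353599)(32) + (0.578692)(-218) = 24.82 m.
Horizontal magnitude = √(ΔE² + ΔN²) = √(104.19² + 24.82²) = 107.10 m.

107 m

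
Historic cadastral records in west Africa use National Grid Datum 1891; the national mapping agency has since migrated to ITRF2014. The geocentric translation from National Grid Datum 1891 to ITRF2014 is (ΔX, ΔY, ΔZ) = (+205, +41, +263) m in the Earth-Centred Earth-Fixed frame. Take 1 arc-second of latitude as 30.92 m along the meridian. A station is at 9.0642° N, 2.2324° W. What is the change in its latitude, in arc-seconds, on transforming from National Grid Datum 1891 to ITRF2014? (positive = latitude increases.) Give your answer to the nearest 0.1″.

Δφ = 7.4″

sin φ = 0.157541, cos φ = 0.987512, sin λ = -0.038953, cos λ = 0.999241.
North component: ΔN = −sin φ cos λ·ΔX − sin φ sin λ·ΔY + cos φ·ΔZ = −(0.157541)(0.999241)(205) − (0.157541)(-0.038953)(41) + (0.987512)(263) = 227.70 m.
1° of latitude spans 3600 × 30.92 = 111312 m, so Δφ = 227.70 / 111312 × 3600 = 7.364″.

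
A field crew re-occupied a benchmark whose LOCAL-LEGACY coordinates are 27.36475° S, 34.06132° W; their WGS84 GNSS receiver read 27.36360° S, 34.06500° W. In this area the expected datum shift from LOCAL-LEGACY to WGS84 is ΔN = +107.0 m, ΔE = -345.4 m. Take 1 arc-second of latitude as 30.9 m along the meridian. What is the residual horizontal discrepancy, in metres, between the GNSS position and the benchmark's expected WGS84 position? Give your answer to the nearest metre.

28 m

Observed coordinate differences: Δφ = +0.00115°, Δλ = -0.00368°.
Converting to metres (1° lat = 111240 m, cos φ = 0.888098): observed ΔN = 127.9 m, observed ΔE = -363.6 m.
Subtracting the expected shift leaves a residual of 127.9 − (107.0) = 20.9 m north and -363.6 − (-345.4) = -18.2 m east.
Residual distance = √(20.9² + (-18.2)²) = 27.7 m.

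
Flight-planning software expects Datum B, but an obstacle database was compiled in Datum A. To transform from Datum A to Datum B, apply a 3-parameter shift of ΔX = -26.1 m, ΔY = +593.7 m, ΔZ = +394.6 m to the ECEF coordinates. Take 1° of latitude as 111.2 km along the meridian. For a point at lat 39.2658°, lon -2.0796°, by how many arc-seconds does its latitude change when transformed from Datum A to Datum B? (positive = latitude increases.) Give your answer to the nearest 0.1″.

Δφ = 10.9″

sin φ = 0.632919, cos φ = 0.774218, sin λ = -0.036288, cos λ = 0.999341.
North component: ΔN = −sin φ cos λ·ΔX − sin φ sin λ·ΔY + cos φ·ΔZ = −(0.632919)(0.999341)(-26.1) − (0.632919)(-0.036288)(593.7) + (0.774218)(394.6) = 335.65 m.
1° of latitude spans 111200 m, so Δφ = 335.65 / 111200 × 3600 = 10.866″.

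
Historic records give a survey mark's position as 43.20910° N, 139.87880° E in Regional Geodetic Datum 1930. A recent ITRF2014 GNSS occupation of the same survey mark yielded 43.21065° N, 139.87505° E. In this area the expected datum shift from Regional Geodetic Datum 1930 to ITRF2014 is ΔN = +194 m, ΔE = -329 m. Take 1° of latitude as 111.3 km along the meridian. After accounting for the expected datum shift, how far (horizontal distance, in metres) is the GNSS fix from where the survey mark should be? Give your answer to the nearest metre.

33 m

Observed coordinate differences: Δφ = +0.00155°, Δλ = -0.00375°.
Converting to metres (1° lat = 111300 m, cos φ = 0.728860): observed ΔN = 172.5 m, observed ΔE = -304.2 m.
Subtracting the expected shift leaves a residual of 172.5 − (194) = -21.5 m north and -304.2 − (-329) = 24.8 m east.
Residual distance = √((-21.5)² + 24.8²) = 32.8 m.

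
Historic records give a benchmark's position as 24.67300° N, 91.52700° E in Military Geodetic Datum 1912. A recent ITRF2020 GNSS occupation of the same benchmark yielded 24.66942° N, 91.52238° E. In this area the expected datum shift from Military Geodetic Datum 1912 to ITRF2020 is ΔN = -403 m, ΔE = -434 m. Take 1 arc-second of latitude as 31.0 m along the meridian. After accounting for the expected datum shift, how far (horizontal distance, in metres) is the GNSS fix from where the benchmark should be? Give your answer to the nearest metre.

Observed coordinate differences: Δφ = -0.00358°, Δλ = -0.00462°.
Converting to metres (1° lat = 111600 m, cos φ = 0.908705): observed ΔN = -399.5 m, observed ΔE = -468.5 m.
Subtracting the expected shift leaves a residual of -399.5 − (-403) = 3.5 m north and -468.5 − (-434) = -34.5 m east.
Residual distance = √(3.5² + (-34.5)²) = 34.7 m.

35 m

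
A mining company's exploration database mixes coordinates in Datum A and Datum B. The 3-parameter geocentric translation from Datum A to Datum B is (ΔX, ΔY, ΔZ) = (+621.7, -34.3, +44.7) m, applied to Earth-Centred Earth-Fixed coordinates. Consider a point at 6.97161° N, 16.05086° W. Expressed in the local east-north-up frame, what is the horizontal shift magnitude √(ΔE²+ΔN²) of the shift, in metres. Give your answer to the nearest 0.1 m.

The local east axis at (φ, λ) is (−sin λ, cos λ, 0), so ΔE = −sin(-16.05086°)·621.7 + cos(-16.05086°)·(-34.3) = 138.93 m.
The local north axis is (−sin φ cos λ, −sin φ sin λ, cos φ), giving ΔN = -72.519 − 1.151 + 44.370 = -29.30 m.
Horizontal magnitude = √(ΔE² + ΔN²) = √(138.93² + (-29.30)²) = 141.99 m.

142.0 m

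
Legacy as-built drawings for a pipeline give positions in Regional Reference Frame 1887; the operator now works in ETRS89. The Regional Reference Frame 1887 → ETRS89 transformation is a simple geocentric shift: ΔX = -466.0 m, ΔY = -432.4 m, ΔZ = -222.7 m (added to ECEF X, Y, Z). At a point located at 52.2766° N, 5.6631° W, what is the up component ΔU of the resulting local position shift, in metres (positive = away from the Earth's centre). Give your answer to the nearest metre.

ΔU = -434 m

At φ = 52.2766°, λ = -5.6631°: sin φ = 0.790974, cos φ = 0.611850, sin λ = -0.098679, cos λ = 0.995119.
ΔU = cos φ cos λ·ΔX + cos φ sin λ·ΔY + sin φ·ΔZ = (0.611850)(0.995119)(-466.0) + (0.611850)(-0.098679)(-432.4) + (0.790974)(-222.7) = -433.77 m.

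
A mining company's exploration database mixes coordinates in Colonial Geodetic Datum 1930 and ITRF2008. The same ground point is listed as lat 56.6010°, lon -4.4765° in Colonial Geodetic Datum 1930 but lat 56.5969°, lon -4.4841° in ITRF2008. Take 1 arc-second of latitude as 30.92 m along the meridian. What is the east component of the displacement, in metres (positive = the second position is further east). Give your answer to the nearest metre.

ΔE = -466 m

Δφ = 56.5969° − 56.6010° = -0.0041°; Δλ = -4.4841° − -4.4765° = -0.0076°.
1° of latitude = 3600 × 30.92 = 111312 m.
ΔN = Δφ × 111312 = -456.4 m; ΔE = Δλ × 111312 × cos(56.6010°) = -0.0076 × 111312 × 0.550466 = -465.7 m.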